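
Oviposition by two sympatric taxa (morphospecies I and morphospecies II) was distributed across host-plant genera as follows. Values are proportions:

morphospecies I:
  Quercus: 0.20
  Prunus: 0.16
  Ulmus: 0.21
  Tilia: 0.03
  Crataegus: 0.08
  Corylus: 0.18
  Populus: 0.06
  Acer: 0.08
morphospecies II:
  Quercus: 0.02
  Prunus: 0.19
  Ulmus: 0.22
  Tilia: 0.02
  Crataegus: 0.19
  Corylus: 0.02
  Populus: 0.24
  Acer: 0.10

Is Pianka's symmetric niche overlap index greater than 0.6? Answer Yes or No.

Σ p₁ᵢp₂ᵢ = 0.0040 + 0.0304 + 0.0462 + 0.0006 + 0.0152 + 0.0036 + 0.0144 + 0.0080 = 0.1224
Σp_1ᵢ² = 0.20² + 0.16² + 0.21² + 0.03² + 0.08² + 0.18² + 0.06² + 0.08² = 0.0400 + 0.0256 + 0.0441 + 0.0009 + 0.0064 + 0.0324 + 0.0036 + 0.0064 = 0.1594
Σp_2ᵢ² = 0.02² + 0.19² + 0.22² + 0.02² + 0.19² + 0.02² + 0.24² + 0.10² = 0.0004 + 0.0361 + 0.0484 + 0.0004 + 0.0361 + 0.0004 + 0.0576 + 0.0100 = 0.1894
O = 0.1224 / √(0.1594 × 0.1894) = 0.1224 / 0.17375 = 0.7045
O = 0.7045 > 0.6 → Yes.

Yes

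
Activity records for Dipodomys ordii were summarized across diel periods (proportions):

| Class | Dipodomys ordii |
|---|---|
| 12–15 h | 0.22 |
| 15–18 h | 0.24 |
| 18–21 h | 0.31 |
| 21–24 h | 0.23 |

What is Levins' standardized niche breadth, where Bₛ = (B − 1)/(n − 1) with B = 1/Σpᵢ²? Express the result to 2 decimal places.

Σpᵢ² = 0.22² + 0.24² + 0.31² + 0.23² = 0.0484 + 0.0576 + 0.0961 + 0.0529 = 0.2550
B = 1 / 0.2550 = 3.9216
Bₛ = (B − 1)/(n − 1) = (3.9216 − 1)/(4 − 1) = 2.9216/3 = 0.9739

0.97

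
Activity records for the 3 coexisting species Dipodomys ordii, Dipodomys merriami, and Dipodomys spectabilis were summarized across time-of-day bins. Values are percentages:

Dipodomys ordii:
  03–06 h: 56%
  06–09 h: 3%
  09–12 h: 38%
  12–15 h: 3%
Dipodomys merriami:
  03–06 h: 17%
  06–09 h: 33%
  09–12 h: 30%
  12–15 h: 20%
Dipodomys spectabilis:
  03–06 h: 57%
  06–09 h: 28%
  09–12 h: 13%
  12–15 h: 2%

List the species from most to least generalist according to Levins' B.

Convert percentages to proportions (divide by 100).
Σp_ordiᵢ² = 0.56² + 0.03² + 0.38² + 0.03² = 0.3136 + 0.0009 + 0.1444 + 0.0009 = 0.4598
B_ordi = 1 / 0.4598 = 2.1749
Σp_merrᵢ² = 0.17² + 0.33² + 0.30² + 0.20² = 0.0289 + 0.1089 + 0.0900 + 0.0400 = 0.2678
B_merr = 1 / 0.2678 = 3.7341
Σp_specᵢ² = 0.57² + 0.28² + 0.13² + 0.02² = 0.3249 + 0.0784 + 0.0169 + 0.0004 = 0.4206
B_spec = 1 / 0.4206 = 2.3776
Ranking by B (broadest → narrowest): Dipodomys merriami (3.73) > Dipodomys spectabilis (2.38) > Dipodomys ordii (2.17)

Dipodomys merriami > Dipodomys spectabilis > Dipodomys ordii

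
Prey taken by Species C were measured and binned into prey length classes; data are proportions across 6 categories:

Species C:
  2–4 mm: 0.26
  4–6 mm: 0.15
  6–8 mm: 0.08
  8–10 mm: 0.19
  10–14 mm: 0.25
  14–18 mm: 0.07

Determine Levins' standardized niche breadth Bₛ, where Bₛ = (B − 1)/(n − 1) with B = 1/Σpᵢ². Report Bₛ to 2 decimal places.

0.80

Σpᵢ² = 0.26² + 0.15² + 0.08² + 0.19² + 0.25² + 0.07² = 0.0676 + 0.0225 + 0.0064 + 0.0361 + 0.0625 + 0.0049 = 0.2000
B = 1 / 0.2000 = 5.0000
Bₛ = (B − 1)/(n − 1) = (5.0000 − 1)/(6 − 1) = 4.0000/5 = 0.8000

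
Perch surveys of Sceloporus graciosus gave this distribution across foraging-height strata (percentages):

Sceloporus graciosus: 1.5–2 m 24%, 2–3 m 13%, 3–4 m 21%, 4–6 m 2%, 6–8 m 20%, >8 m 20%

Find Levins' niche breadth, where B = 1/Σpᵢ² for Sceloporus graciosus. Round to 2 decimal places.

5.03

Convert percentages to proportions (divide by 100).
Σpᵢ² = 0.24² + 0.13² + 0.21² + 0.02² + 0.20² + 0.20² = 0.0576 + 0.0169 + 0.0441 + 0.0004 + 0.0400 + 0.0400 = 0.1990
B = 1 / 0.1990 = 5.0251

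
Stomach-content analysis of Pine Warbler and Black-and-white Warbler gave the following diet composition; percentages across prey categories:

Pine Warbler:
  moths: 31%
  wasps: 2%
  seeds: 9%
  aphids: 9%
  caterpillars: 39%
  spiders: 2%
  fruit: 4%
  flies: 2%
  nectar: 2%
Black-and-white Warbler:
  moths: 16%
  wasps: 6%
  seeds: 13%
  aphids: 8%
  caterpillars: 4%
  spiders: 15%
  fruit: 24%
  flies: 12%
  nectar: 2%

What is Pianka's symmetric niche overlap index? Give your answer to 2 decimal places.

0.50

Convert percentages to proportions (divide by 100).
Σ p₁ᵢp₂ᵢ = 0.0496 + 0.0012 + 0.0117 + 0.0072 + 0.0156 + 0.0030 + 0.0096 + 0.0024 + 0.0004 = 0.1007
Σp_1ᵢ² = 0.31² + 0.02² + 0.09² + 0.09² + 0.39² + 0.02² + 0.04² + 0.02² + 0.02² = 0.0961 + 0.0004 + 0.0081 + 0.0081 + 0.1521 + 0.0004 + 0.0016 + 0.0004 + 0.0004 = 0.2676
Σp_2ᵢ² = 0.16² + 0.06² + 0.13² + 0.08² + 0.04² + 0.15² + 0.24² + 0.12² + 0.02² = 0.0256 + 0.0036 + 0.0169 + 0.0064 + 0.0016 + 0.0225 + 0.0576 + 0.0144 + 0.0004 = 0.1490
O = 0.1007 / √(0.2676 × 0.1490) = 0.1007 / 0.19968 = 0.5043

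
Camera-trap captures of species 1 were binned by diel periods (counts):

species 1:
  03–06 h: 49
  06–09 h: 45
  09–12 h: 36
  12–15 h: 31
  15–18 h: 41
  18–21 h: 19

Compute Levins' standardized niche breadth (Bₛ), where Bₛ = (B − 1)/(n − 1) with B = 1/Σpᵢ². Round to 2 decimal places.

0.92

Proportions for species 1 (n=221): 49/221=0.2217, 45/221=0.2036, 36/221=0.1629, 31/221=0.1403, 41/221=0.1855, 19/221=0.0860
Σpᵢ² = 0.2217² + 0.2036² + 0.1629² + 0.1403² + 0.1855² + 0.0860² = 0.049151 + 0.041453 + 0.026536 + 0.019684 + 0.034410 + 0.007396 = 0.178630
B = 1 / 0.178630 = 5.5982
Bₛ = (B − 1)/(n − 1) = (5.5982 − 1)/(6 − 1) = 4.5982/5 = 0.9196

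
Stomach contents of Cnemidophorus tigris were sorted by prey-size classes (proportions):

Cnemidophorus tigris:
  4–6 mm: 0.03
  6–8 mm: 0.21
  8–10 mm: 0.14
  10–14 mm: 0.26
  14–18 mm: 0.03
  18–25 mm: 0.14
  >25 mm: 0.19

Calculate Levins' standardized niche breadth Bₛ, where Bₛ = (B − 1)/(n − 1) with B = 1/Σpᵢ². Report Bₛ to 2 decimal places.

0.72

Σpᵢ² = 0.03² + 0.21² + 0.14² + 0.26² + 0.03² + 0.14² + 0.19² = 0.0009 + 0.0441 + 0.0196 + 0.0676 + 0.0009 + 0.0196 + 0.0361 = 0.1888
B = 1 / 0.1888 = 5.2966
Bₛ = (B − 1)/(n − 1) = (5.2966 − 1)/(7 − 1) = 4.2966/6 = 0.7161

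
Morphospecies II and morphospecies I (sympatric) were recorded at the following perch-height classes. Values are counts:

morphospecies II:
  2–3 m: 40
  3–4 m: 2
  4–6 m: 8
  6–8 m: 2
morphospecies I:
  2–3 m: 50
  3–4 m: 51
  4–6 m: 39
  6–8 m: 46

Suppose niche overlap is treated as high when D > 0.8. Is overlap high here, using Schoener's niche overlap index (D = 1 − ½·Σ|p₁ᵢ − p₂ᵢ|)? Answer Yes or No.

Proportions for morphospecies II (n=52): 40/52=0.7692, 2/52=0.0385, 8/52=0.1538, 2/52=0.0385
Proportions for morphospecies I (n=186): 50/186=0.2688, 51/186=0.2742, 39/186=0.2097, 46/186=0.2473
Σ|p₁ᵢ − p₂ᵢ| = 0.5004 + 0.2357 + 0.0559 + 0.2088 = 1.0008
D = 1 − ½ × 1.0008 = 1 − 0.50040 = 0.49960
D = 0.49960 < 0.8 → No.

No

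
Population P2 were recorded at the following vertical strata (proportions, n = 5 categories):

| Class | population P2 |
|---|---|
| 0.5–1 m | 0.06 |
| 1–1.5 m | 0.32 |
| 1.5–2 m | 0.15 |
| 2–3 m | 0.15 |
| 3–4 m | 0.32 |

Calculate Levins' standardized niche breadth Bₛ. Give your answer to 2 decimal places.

Σpᵢ² = 0.06² + 0.32² + 0.15² + 0.15² + 0.32² = 0.0036 + 0.1024 + 0.0225 + 0.0225 + 0.1024 = 0.2534
B = 1 / 0.2534 = 3.9463
Bₛ = (B − 1)/(n − 1) = (3.9463 − 1)/(5 − 1) = 2.9463/4 = 0.7366

0.74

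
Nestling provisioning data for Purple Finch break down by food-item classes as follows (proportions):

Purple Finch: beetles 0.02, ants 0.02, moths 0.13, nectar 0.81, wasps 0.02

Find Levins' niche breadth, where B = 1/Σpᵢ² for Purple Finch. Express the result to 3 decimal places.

Σpᵢ² = 0.02² + 0.02² + 0.13² + 0.81² + 0.02² = 0.0004 + 0.0004 + 0.0169 + 0.6561 + 0.0004 = 0.6742
B = 1 / 0.6742 = 1.48324

1.483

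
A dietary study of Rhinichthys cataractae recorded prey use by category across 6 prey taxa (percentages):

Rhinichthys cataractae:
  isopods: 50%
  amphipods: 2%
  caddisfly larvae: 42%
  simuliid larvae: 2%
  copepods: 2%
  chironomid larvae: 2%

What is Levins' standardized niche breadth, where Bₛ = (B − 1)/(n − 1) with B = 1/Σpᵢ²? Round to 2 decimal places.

Convert percentages to proportions (divide by 100).
Σpᵢ² = 0.50² + 0.02² + 0.42² + 0.02² + 0.02² + 0.02² = 0.2500 + 0.0004 + 0.1764 + 0.0004 + 0.0004 + 0.0004 = 0.4280
B = 1 / 0.4280 = 2.3364
Bₛ = (B − 1)/(n − 1) = (2.3364 − 1)/(6 − 1) = 1.3364/5 = 0.2673

0.27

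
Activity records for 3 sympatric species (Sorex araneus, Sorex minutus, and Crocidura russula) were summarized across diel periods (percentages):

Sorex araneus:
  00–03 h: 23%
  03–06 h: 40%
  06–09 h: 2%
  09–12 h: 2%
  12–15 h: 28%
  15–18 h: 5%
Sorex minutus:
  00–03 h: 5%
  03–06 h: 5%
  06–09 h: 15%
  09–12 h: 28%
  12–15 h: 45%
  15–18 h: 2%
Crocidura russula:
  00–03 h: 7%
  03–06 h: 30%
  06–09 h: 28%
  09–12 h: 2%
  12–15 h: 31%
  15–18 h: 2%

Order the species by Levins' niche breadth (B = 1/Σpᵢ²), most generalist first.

Convert percentages to proportions (divide by 100).
Σp_aranᵢ² = 0.23² + 0.40² + 0.02² + 0.02² + 0.28² + 0.05² = 0.0529 + 0.1600 + 0.0004 + 0.0004 + 0.0784 + 0.0025 = 0.2946
B_aran = 1 / 0.2946 = 3.3944
Σp_minuᵢ² = 0.05² + 0.05² + 0.15² + 0.28² + 0.45² + 0.02² = 0.0025 + 0.0025 + 0.0225 + 0.0784 + 0.2025 + 0.0004 = 0.3088
B_minu = 1 / 0.3088 = 3.2383
Σp_russᵢ² = 0.07² + 0.30² + 0.28² + 0.02² + 0.31² + 0.02² = 0.0049 + 0.0900 + 0.0784 + 0.0004 + 0.0961 + 0.0004 = 0.2702
B_russ = 1 / 0.2702 = 3.7010
Ranking by B (broadest → narrowest): Crocidura russula (3.70) > Sorex araneus (3.39) > Sorex minutus (3.24)

Crocidura russula > Sorex araneus > Sorex minutus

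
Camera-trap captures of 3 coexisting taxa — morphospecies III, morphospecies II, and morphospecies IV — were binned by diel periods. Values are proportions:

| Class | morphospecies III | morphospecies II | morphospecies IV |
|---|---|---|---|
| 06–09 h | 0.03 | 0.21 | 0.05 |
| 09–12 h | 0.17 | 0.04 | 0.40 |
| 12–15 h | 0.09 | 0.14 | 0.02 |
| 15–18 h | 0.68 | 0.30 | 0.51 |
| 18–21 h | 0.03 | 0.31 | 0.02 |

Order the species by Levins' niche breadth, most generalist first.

Σp_IIIᵢ² = 0.03² + 0.17² + 0.09² + 0.68² + 0.03² = 0.0009 + 0.0289 + 0.0081 + 0.4624 + 0.0009 = 0.5012
B_III = 1 / 0.5012 = 1.9952
Σp_IIᵢ² = 0.21² + 0.04² + 0.14² + 0.30² + 0.31² = 0.0441 + 0.0016 + 0.0196 + 0.0900 + 0.0961 = 0.2514
B_II = 1 / 0.2514 = 3.9777
Σp_IVᵢ² = 0.05² + 0.40² + 0.02² + 0.51² + 0.02² = 0.0025 + 0.1600 + 0.0004 + 0.2601 + 0.0004 = 0.4234
B_IV = 1 / 0.4234 = 2.3618
Ranking by B (broadest → narrowest): morphospecies II (3.98) > morphospecies IV (2.36) > morphospecies III (2.00)

morphospecies II > morphospecies IV > morphospecies III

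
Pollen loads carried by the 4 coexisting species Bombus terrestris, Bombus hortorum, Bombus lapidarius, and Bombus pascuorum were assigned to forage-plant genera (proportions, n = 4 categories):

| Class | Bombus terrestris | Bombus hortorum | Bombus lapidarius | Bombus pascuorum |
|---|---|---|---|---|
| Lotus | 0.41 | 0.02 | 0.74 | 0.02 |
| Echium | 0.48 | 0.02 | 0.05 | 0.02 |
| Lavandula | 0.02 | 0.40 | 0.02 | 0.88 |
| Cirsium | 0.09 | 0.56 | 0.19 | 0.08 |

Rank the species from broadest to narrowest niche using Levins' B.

Bombus terrestris > Bombus hortorum > Bombus lapidarius > Bombus pascuorum

Σp_terrᵢ² = 0.41² + 0.48² + 0.02² + 0.09² = 0.1681 + 0.2304 + 0.0004 + 0.0081 = 0.4070
B_terr = 1 / 0.4070 = 2.4570
Σp_hortᵢ² = 0.02² + 0.02² + 0.40² + 0.56² = 0.0004 + 0.0004 + 0.1600 + 0.3136 = 0.4744
B_hort = 1 / 0.4744 = 2.1079
Σp_lapiᵢ² = 0.74² + 0.05² + 0.02² + 0.19² = 0.5476 + 0.0025 + 0.0004 + 0.0361 = 0.5866
B_lapi = 1 / 0.5866 = 1.7047
Σp_pascᵢ² = 0.02² + 0.02² + 0.88² + 0.08² = 0.0004 + 0.0004 + 0.7744 + 0.0064 = 0.7816
B_pasc = 1 / 0.7816 = 1.2794
Ranking by B (broadest → narrowest): Bombus terrestris (2.46) > Bombus hortorum (2.11) > Bombus lapidarius (1.70) > Bombus pascuorum (1.28)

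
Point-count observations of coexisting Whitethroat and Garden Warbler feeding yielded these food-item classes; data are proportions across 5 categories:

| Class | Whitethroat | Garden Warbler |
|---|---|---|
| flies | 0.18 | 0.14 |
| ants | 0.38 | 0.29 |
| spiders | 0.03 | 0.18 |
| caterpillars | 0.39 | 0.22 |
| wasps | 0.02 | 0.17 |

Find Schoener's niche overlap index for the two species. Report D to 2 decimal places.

0.70

Σ|p₁ᵢ − p₂ᵢ| = 0.04 + 0.09 + 0.15 + 0.17 + 0.15 = 0.60
D = 1 − ½ × 0.60 = 1 − 0.300 = 0.7000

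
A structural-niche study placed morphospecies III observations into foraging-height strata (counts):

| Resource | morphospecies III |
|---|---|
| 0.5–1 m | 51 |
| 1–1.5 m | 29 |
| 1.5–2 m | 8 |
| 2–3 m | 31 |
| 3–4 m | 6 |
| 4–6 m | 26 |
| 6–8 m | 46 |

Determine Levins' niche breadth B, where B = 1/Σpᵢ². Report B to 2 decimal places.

Proportions for morphospecies III (n=197): 51/197=0.2589, 29/197=0.1472, 8/197=0.0406, 31/197=0.1574, 6/197=0.0305, 26/197=0.1320, 46/197=0.2335
Σpᵢ² = 0.2589² + 0.1472² + 0.0406² + 0.1574² + 0.0305² + 0.1320² + 0.2335² = 0.067029 + 0.021668 + 0.001648 + 0.024775 + 0.000930 + 0.017424 + 0.054522 = 0.187996
B = 1 / 0.187996 = 5.3193

5.32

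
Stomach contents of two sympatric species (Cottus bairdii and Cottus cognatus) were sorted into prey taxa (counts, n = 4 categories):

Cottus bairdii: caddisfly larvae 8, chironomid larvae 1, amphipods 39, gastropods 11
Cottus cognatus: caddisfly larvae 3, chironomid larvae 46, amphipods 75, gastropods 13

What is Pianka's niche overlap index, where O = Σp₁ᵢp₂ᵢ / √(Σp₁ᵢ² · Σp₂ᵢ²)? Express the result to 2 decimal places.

0.85

Proportions for Cottus bairdii (n=59): 8/59=0.1356, 1/59=0.0169, 39/59=0.6610, 11/59=0.1864
Proportions for Cottus cognatus (n=137): 3/137=0.0219, 46/137=0.3358, 75/137=0.5474, 13/137=0.0949
Σ p₁ᵢp₂ᵢ = 0.002970 + 0.005675 + 0.361831 + 0.017689 = 0.388165
Σp_1ᵢ² = 0.1356² + 0.0169² + 0.6610² + 0.1864² = 0.018387 + 0.000286 + 0.436921 + 0.034745 = 0.490339
Σp_2ᵢ² = 0.0219² + 0.3358² + 0.5474² + 0.0949² = 0.000480 + 0.112762 + 0.299647 + 0.009006 = 0.421895
O = 0.388165 / √(0.490339 × 0.421895) = 0.388165 / 0.4548314 = 0.8534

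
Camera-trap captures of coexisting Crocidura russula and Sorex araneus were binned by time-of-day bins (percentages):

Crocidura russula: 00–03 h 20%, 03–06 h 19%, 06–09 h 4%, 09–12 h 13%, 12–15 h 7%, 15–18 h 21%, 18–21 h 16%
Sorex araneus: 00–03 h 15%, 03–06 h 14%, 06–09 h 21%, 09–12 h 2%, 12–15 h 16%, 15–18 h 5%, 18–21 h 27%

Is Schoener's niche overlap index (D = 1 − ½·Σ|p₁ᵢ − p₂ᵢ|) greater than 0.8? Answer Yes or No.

No

Convert percentages to proportions (divide by 100).
Σ|p₁ᵢ − p₂ᵢ| = 0.05 + 0.05 + 0.17 + 0.11 + 0.09 + 0.16 + 0.11 = 0.74
D = 1 − ½ × 0.74 = 1 − 0.370 = 0.6300
D = 0.6300 < 0.8 → No.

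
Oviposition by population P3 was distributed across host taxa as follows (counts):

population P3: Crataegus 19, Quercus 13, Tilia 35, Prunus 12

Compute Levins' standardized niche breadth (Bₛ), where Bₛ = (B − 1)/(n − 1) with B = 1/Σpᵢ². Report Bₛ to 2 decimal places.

Proportions for population P3 (n=79): 19/79=0.2405, 13/79=0.1646, 35/79=0.4430, 12/79=0.1519
Σpᵢ² = 0.2405² + 0.1646² + 0.4430² + 0.1519² = 0.057840 + 0.027093 + 0.196249 + 0.023074 = 0.304256
B = 1 / 0.304256 = 3.2867
Bₛ = (B − 1)/(n − 1) = (3.2867 − 1)/(4 − 1) = 2.2867/3 = 0.7622

0.76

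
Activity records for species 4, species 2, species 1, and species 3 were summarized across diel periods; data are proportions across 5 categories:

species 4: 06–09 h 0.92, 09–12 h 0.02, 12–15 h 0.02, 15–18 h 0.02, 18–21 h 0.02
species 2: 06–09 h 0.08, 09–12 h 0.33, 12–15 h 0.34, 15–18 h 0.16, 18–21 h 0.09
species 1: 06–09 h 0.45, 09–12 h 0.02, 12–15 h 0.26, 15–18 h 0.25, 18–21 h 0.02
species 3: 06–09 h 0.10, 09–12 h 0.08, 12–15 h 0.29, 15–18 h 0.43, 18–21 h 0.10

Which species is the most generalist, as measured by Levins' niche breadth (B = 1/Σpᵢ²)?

Σp_4ᵢ² = 0.92² + 0.02² + 0.02² + 0.02² + 0.02² = 0.8464 + 0.0004 + 0.0004 + 0.0004 + 0.0004 = 0.8480
B_4 = 1 / 0.8480 = 1.1792
Σp_2ᵢ² = 0.08² + 0.33² + 0.34² + 0.16² + 0.09² = 0.0064 + 0.1089 + 0.1156 + 0.0256 + 0.0081 = 0.2646
B_2 = 1 / 0.2646 = 3.7793
Σp_1ᵢ² = 0.45² + 0.02² + 0.26² + 0.25² + 0.02² = 0.2025 + 0.0004 + 0.0676 + 0.0625 + 0.0004 = 0.3334
B_1 = 1 / 0.3334 = 2.9994
Σp_3ᵢ² = 0.10² + 0.08² + 0.29² + 0.43² + 0.10² = 0.0100 + 0.0064 + 0.0841 + 0.1849 + 0.0100 = 0.2954
B_3 = 1 / 0.2954 = 3.3852
Highest B → broadest niche (most generalist): species 2 (B = 3.78).

species 2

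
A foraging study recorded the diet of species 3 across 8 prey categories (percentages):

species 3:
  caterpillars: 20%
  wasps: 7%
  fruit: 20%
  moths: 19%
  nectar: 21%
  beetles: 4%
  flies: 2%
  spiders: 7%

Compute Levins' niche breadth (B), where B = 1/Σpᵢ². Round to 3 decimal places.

Convert percentages to proportions (divide by 100).
Σpᵢ² = 0.20² + 0.07² + 0.20² + 0.19² + 0.21² + 0.04² + 0.02² + 0.07² = 0.0400 + 0.0049 + 0.0400 + 0.0361 + 0.0441 + 0.0016 + 0.0004 + 0.0049 = 0.1720
B = 1 / 0.1720 = 5.81395

5.814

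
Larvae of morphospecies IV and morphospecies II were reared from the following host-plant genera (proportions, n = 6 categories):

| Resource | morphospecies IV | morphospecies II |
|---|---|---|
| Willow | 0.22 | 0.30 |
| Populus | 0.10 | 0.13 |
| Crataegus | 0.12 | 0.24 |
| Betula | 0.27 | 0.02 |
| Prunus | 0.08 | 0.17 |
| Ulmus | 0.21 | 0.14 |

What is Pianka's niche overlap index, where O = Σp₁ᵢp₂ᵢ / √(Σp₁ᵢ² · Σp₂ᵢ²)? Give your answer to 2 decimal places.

0.76

Σ p₁ᵢp₂ᵢ = 0.0660 + 0.0130 + 0.0288 + 0.0054 + 0.0136 + 0.0294 = 0.1562
Σp_1ᵢ² = 0.22² + 0.10² + 0.12² + 0.27² + 0.08² + 0.21² = 0.0484 + 0.0100 + 0.0144 + 0.0729 + 0.0064 + 0.0441 = 0.1962
Σp_2ᵢ² = 0.30² + 0.13² + 0.24² + 0.02² + 0.17² + 0.14² = 0.0900 + 0.0169 + 0.0576 + 0.0004 + 0.0289 + 0.0196 = 0.2134
O = 0.1562 / √(0.1962 × 0.2134) = 0.1562 / 0.20462 = 0.7634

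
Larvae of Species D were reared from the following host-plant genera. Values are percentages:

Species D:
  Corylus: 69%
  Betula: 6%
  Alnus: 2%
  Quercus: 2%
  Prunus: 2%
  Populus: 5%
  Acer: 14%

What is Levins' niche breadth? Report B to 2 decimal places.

1.99

Convert percentages to proportions (divide by 100).
Σpᵢ² = 0.69² + 0.06² + 0.02² + 0.02² + 0.02² + 0.05² + 0.14² = 0.4761 + 0.0036 + 0.0004 + 0.0004 + 0.0004 + 0.0025 + 0.0196 = 0.5030
B = 1 / 0.5030 = 1.9881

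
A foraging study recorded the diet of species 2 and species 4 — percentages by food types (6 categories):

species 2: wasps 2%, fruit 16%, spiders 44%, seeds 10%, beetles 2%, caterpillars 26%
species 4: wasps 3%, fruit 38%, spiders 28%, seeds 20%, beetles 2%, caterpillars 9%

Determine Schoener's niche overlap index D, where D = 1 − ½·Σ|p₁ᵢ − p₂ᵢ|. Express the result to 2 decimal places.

Convert percentages to proportions (divide by 100).
Σ|p₁ᵢ − p₂ᵢ| = 0.01 + 0.22 + 0.16 + 0.10 + 0.00 + 0.17 = 0.66
D = 1 − ½ × 0.66 = 1 − 0.330 = 0.6700

0.67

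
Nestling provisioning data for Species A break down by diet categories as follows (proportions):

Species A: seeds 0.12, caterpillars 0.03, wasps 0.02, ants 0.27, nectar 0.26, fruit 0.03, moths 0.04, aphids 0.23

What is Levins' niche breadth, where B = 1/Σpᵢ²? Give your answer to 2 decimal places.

Σpᵢ² = 0.12² + 0.03² + 0.02² + 0.27² + 0.26² + 0.03² + 0.04² + 0.23² = 0.0144 + 0.0009 + 0.0004 + 0.0729 + 0.0676 + 0.0009 + 0.0016 + 0.0529 = 0.2116
B = 1 / 0.2116 = 4.7259

4.73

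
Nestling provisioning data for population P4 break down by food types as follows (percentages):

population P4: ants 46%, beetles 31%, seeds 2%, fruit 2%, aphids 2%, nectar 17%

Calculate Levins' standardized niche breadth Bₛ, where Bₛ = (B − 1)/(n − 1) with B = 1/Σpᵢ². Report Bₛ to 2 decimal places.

0.39

Convert percentages to proportions (divide by 100).
Σpᵢ² = 0.46² + 0.31² + 0.02² + 0.02² + 0.02² + 0.17² = 0.2116 + 0.0961 + 0.0004 + 0.0004 + 0.0004 + 0.0289 = 0.3378
B = 1 / 0.3378 = 2.9603
Bₛ = (B − 1)/(n − 1) = (2.9603 − 1)/(6 − 1) = 1.9603/5 = 0.3921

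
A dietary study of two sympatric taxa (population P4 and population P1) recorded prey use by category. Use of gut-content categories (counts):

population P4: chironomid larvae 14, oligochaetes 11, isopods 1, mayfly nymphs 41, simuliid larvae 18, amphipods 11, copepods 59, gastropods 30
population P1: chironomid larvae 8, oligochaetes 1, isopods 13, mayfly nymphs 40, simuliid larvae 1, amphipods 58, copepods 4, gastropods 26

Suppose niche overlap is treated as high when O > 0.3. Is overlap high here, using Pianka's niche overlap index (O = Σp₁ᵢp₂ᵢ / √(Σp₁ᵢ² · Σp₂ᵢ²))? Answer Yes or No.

Proportions for population P4 (n=185): 14/185=0.0757, 11/185=0.0595, 1/185=0.0054, 41/185=0.2216, 18/185=0.0973, 11/185=0.0595, 59/185=0.3189, 30/185=0.1622
Proportions for population P1 (n=151): 8/151=0.0530, 1/151=0.0066, 13/151=0.0861, 40/151=0.2649, 1/151=0.0066, 58/151=0.3841, 4/151=0.0265, 26/151=0.1722
Σ p₁ᵢp₂ᵢ = 0.004012 + 0.000393 + 0.000465 + 0.058702 + 0.000642 + 0.022854 + 0.008451 + 0.027931 = 0.123450
Σp_1ᵢ² = 0.0757² + 0.0595² + 0.0054² + 0.2216² + 0.0973² + 0.0595² + 0.3189² + 0.1622² = 0.005730 + 0.003540 + 0.000029 + 0.049107 + 0.009467 + 0.003540 + 0.101697 + 0.026309 = 0.199419
Σp_2ᵢ² = 0.0530² + 0.0066² + 0.0861² + 0.2649² + 0.0066² + 0.3841² + 0.0265² + 0.1722² = 0.002809 + 0.000044 + 0.007413 + 0.070172 + 0.000044 + 0.147533 + 0.000702 + 0.029653 = 0.258370
O = 0.123450 / √(0.199419 × 0.258370) = 0.123450 / 0.2269887 = 0.5439
O = 0.5439 > 0.3 → Yes.

Yes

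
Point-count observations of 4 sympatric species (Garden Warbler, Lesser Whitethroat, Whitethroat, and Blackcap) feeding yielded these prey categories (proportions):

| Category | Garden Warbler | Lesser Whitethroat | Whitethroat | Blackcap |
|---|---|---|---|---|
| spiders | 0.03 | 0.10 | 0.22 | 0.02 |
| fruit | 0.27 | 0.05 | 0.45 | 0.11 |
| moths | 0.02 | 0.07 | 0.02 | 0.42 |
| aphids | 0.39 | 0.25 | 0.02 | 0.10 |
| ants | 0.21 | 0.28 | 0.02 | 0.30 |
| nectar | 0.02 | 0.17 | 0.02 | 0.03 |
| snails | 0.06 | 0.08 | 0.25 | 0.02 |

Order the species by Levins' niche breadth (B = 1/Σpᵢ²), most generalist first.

Σp_Gardᵢ² = 0.03² + 0.27² + 0.02² + 0.39² + 0.21² + 0.02² + 0.06² = 0.0009 + 0.0729 + 0.0004 + 0.1521 + 0.0441 + 0.0004 + 0.0036 = 0.2744
B_Gard = 1 / 0.2744 = 3.6443
Σp_Lessᵢ² = 0.10² + 0.05² + 0.07² + 0.25² + 0.28² + 0.17² + 0.08² = 0.0100 + 0.0025 + 0.0049 + 0.0625 + 0.0784 + 0.0289 + 0.0064 = 0.1936
B_Less = 1 / 0.1936 = 5.1653
Σp_Whitᵢ² = 0.22² + 0.45² + 0.02² + 0.02² + 0.02² + 0.02² + 0.25² = 0.0484 + 0.2025 + 0.0004 + 0.0004 + 0.0004 + 0.0004 + 0.0625 = 0.3150
B_Whit = 1 / 0.3150 = 3.1746
Σp_Blacᵢ² = 0.02² + 0.11² + 0.42² + 0.10² + 0.30² + 0.03² + 0.02² = 0.0004 + 0.0121 + 0.1764 + 0.0100 + 0.0900 + 0.0009 + 0.0004 = 0.2902
B_Blac = 1 / 0.2902 = 3.4459
Ranking by B (broadest → narrowest): Lesser Whitethroat (5.17) > Garden Warbler (3.64) > Blackcap (3.45) > Whitethroat (3.17)

Lesser Whitethroat > Garden Warbler > Blackcap > Whitethroat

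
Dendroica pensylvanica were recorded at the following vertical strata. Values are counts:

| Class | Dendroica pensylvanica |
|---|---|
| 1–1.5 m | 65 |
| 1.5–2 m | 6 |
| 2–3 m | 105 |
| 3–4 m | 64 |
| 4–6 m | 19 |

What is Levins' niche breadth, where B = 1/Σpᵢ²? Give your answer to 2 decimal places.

3.40

Proportions for Dendroica pensylvanica (n=259): 65/259=0.2510, 6/259=0.0232, 105/259=0.4054, 64/259=0.2471, 19/259=0.0734
Σpᵢ² = 0.2510² + 0.0232² + 0.4054² + 0.2471² + 0.0734² = 0.063001 + 0.000538 + 0.164349 + 0.061058 + 0.005388 = 0.294334
B = 1 / 0.294334 = 3.3975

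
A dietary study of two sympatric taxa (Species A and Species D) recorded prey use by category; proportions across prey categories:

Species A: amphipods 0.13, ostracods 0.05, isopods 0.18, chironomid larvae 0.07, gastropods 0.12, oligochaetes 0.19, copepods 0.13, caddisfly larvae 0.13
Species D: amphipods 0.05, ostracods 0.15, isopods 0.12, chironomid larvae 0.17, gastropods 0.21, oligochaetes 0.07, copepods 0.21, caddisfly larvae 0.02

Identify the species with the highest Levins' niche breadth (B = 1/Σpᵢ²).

Σp_Aᵢ² = 0.13² + 0.05² + 0.18² + 0.07² + 0.12² + 0.19² + 0.13² + 0.13² = 0.0169 + 0.0025 + 0.0324 + 0.0049 + 0.0144 + 0.0361 + 0.0169 + 0.0169 = 0.1410
B_A = 1 / 0.1410 = 7.0922
Σp_Dᵢ² = 0.05² + 0.15² + 0.12² + 0.17² + 0.21² + 0.07² + 0.21² + 0.02² = 0.0025 + 0.0225 + 0.0144 + 0.0289 + 0.0441 + 0.0049 + 0.0441 + 0.0004 = 0.1618
B_D = 1 / 0.1618 = 6.1805
Highest B → broadest niche (most generalist): Species A (B = 7.09).

Species A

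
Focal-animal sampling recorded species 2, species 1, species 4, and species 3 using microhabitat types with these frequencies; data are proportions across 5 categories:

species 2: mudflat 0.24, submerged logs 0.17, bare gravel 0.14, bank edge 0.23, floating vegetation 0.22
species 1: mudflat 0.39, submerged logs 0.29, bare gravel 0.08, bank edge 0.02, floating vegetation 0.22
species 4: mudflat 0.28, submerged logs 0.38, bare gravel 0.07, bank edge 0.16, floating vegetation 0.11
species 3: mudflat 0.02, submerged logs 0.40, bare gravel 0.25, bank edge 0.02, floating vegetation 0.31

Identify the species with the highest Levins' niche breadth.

Σp_2ᵢ² = 0.24² + 0.17² + 0.14² + 0.23² + 0.22² = 0.0576 + 0.0289 + 0.0196 + 0.0529 + 0.0484 = 0.2074
B_2 = 1 / 0.2074 = 4.8216
Σp_1ᵢ² = 0.39² + 0.29² + 0.08² + 0.02² + 0.22² = 0.1521 + 0.0841 + 0.0064 + 0.0004 + 0.0484 = 0.2914
B_1 = 1 / 0.2914 = 3.4317
Σp_4ᵢ² = 0.28² + 0.38² + 0.07² + 0.16² + 0.11² = 0.0784 + 0.1444 + 0.0049 + 0.0256 + 0.0121 = 0.2654
B_4 = 1 / 0.2654 = 3.7679
Σp_3ᵢ² = 0.02² + 0.40² + 0.25² + 0.02² + 0.31² = 0.0004 + 0.1600 + 0.0625 + 0.0004 + 0.0961 = 0.3194
B_3 = 1 / 0.3194 = 3.1309
Highest B → broadest niche (most generalist): species 2 (B = 4.82).

species 2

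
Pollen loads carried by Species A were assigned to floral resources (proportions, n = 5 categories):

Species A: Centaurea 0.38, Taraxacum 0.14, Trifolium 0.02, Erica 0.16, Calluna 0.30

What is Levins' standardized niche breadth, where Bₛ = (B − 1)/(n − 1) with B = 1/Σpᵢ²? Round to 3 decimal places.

Σpᵢ² = 0.38² + 0.14² + 0.02² + 0.16² + 0.30² = 0.1444 + 0.0196 + 0.0004 + 0.0256 + 0.0900 = 0.2800
B = 1 / 0.2800 = 3.57143
Bₛ = (B − 1)/(n − 1) = (3.57143 − 1)/(5 − 1) = 2.57143/4 = 0.64286

0.643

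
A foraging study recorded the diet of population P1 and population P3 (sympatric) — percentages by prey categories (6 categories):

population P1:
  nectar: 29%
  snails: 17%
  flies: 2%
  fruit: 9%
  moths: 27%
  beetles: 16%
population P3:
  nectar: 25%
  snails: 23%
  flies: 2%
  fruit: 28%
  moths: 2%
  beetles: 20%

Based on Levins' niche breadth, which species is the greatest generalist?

population P1

Convert percentages to proportions (divide by 100).
Σp_P1ᵢ² = 0.29² + 0.17² + 0.02² + 0.09² + 0.27² + 0.16² = 0.0841 + 0.0289 + 0.0004 + 0.0081 + 0.0729 + 0.0256 = 0.2200
B_P1 = 1 / 0.2200 = 4.5455
Σp_P3ᵢ² = 0.25² + 0.23² + 0.02² + 0.28² + 0.02² + 0.20² = 0.0625 + 0.0529 + 0.0004 + 0.0784 + 0.0004 + 0.0400 = 0.2346
B_P3 = 1 / 0.2346 = 4.2626
Highest B → broadest niche (most generalist): population P1 (B = 4.55).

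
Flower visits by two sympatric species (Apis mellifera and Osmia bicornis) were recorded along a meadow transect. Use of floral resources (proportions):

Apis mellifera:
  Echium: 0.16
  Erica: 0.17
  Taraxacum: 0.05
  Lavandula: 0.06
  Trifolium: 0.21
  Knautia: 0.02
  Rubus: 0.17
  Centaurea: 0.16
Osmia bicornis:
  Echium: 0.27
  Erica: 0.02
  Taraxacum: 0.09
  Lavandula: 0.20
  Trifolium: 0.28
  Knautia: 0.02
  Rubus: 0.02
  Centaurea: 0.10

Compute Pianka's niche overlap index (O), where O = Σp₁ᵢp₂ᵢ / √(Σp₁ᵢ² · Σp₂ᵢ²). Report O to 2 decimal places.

Σ p₁ᵢp₂ᵢ = 0.0432 + 0.0034 + 0.0045 + 0.0120 + 0.0588 + 0.0004 + 0.0034 + 0.0160 = 0.1417
Σp_1ᵢ² = 0.16² + 0.17² + 0.05² + 0.06² + 0.21² + 0.02² + 0.17² + 0.16² = 0.0256 + 0.0289 + 0.0025 + 0.0036 + 0.0441 + 0.0004 + 0.0289 + 0.0256 = 0.1596
Σp_2ᵢ² = 0.27² + 0.02² + 0.09² + 0.20² + 0.28² + 0.02² + 0.02² + 0.10² = 0.0729 + 0.0004 + 0.0081 + 0.0400 + 0.0784 + 0.0004 + 0.0004 + 0.0100 = 0.2106
O = 0.1417 / √(0.1596 × 0.2106) = 0.1417 / 0.18334 = 0.7729

0.77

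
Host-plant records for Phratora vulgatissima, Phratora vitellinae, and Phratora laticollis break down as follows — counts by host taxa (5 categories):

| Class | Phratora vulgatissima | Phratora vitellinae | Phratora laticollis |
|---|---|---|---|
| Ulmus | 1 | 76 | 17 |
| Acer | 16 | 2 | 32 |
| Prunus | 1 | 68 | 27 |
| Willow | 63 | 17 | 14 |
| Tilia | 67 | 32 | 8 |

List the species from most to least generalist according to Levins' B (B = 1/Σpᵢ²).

Phratora laticollis > Phratora vitellinae > Phratora vulgatissima

Proportions for Phratora vulgatissima (n=148): 1/148=0.0068, 16/148=0.1081, 1/148=0.0068, 63/148=0.4257, 67/148=0.4527
Proportions for Phratora vitellinae (n=195): 76/195=0.3897, 2/195=0.0103, 68/195=0.3487, 17/195=0.0872, 32/195=0.1641
Proportions for Phratora laticollis (n=98): 17/98=0.1735, 32/98=0.3265, 27/98=0.2755, 14/98=0.1429, 8/98=0.0816
Σp_vulgᵢ² = 0.0068² + 0.1081² + 0.0068² + 0.4257² + 0.4527² = 0.000046 + 0.011686 + 0.000046 + 0.181220 + 0.204937 = 0.397935
B_vulg = 1 / 0.397935 = 2.5130
Σp_viteᵢ² = 0.3897² + 0.0103² + 0.3487² + 0.0872² + 0.1641² = 0.151866 + 0.000106 + 0.121592 + 0.007604 + 0.026929 = 0.308097
B_vite = 1 / 0.308097 = 3.2457
Σp_latiᵢ² = 0.1735² + 0.3265² + 0.2755² + 0.1429² + 0.0816² = 0.030102 + 0.106602 + 0.075900 + 0.020420 + 0.006659 = 0.239683
B_lati = 1 / 0.239683 = 4.1722
Ranking by B (broadest → narrowest): Phratora laticollis (4.17) > Phratora vitellinae (3.25) > Phratora vulgatissima (2.51)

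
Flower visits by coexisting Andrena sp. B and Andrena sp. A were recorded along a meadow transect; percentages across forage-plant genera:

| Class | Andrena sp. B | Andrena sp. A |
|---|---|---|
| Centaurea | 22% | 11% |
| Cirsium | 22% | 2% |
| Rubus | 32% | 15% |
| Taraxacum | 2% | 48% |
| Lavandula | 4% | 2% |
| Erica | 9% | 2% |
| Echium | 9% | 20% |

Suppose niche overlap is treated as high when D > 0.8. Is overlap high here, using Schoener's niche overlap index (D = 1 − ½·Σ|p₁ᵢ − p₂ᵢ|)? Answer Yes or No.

No

Convert percentages to proportions (divide by 100).
Σ|p₁ᵢ − p₂ᵢ| = 0.11 + 0.20 + 0.17 + 0.46 + 0.02 + 0.07 + 0.11 = 1.14
D = 1 − ½ × 1.14 = 1 − 0.570 = 0.4300
D = 0.4300 < 0.8 → No.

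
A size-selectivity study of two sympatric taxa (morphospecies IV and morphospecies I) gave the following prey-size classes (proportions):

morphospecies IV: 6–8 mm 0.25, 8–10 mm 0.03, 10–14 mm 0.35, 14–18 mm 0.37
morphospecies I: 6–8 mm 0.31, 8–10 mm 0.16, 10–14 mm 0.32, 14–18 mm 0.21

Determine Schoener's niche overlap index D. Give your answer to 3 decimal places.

Σ|p₁ᵢ − p₂ᵢ| = 0.06 + 0.13 + 0.03 + 0.16 = 0.38
D = 1 − ½ × 0.38 = 1 − 0.190 = 0.81000

0.810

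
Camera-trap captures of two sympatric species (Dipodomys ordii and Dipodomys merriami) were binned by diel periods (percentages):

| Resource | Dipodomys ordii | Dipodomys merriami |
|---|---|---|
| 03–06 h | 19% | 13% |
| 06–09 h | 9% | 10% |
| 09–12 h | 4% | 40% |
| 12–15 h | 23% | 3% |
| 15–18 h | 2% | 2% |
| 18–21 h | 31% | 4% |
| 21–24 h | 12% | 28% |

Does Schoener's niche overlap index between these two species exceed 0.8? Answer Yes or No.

Convert percentages to proportions (divide by 100).
Σ|p₁ᵢ − p₂ᵢ| = 0.06 + 0.01 + 0.36 + 0.20 + 0.00 + 0.27 + 0.16 = 1.06
D = 1 − ½ × 1.06 = 1 − 0.530 = 0.4700
D = 0.4700 < 0.8 → No.

No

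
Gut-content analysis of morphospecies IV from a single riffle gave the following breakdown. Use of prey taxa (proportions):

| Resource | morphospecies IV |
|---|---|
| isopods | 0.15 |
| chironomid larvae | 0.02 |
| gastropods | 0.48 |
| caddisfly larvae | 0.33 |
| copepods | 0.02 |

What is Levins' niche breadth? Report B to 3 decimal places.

2.758

Σpᵢ² = 0.15² + 0.02² + 0.48² + 0.33² + 0.02² = 0.0225 + 0.0004 + 0.2304 + 0.1089 + 0.0004 = 0.3626
B = 1 / 0.3626 = 2.75786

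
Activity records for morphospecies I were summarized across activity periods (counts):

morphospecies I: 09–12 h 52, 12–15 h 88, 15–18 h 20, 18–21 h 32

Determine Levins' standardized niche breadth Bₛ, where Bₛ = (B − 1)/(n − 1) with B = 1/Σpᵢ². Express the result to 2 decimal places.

0.70

Proportions for morphospecies I (n=192): 52/192=0.2708, 88/192=0.4583, 20/192=0.1042, 32/192=0.1667
Σpᵢ² = 0.2708² + 0.4583² + 0.1042² + 0.1667² = 0.073333 + 0.210039 + 0.010858 + 0.027789 = 0.322019
B = 1 / 0.322019 = 3.1054
Bₛ = (B − 1)/(n − 1) = (3.1054 − 1)/(4 − 1) = 2.1054/3 = 0.7018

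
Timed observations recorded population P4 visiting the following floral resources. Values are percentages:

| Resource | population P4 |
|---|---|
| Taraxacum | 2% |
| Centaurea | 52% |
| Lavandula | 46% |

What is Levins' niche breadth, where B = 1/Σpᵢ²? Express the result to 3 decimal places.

2.073

Convert percentages to proportions (divide by 100).
Σpᵢ² = 0.02² + 0.52² + 0.46² = 0.0004 + 0.2704 + 0.2116 = 0.4824
B = 1 / 0.4824 = 2.07297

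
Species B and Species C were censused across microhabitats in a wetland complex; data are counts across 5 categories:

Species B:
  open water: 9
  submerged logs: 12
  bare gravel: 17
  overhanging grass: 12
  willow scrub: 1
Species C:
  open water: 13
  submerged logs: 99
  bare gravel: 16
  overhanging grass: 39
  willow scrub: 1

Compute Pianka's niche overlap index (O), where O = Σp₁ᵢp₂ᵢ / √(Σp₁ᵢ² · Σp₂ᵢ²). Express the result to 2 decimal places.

Proportions for Species B (n=51): 9/51=0.1765, 12/51=0.2353, 17/51=0.3333, 12/51=0.2353, 1/51=0.0196
Proportions for Species C (n=168): 13/168=0.0774, 99/168=0.5893, 16/168=0.0952, 39/168=0.2321, 1/168=0.0060
Σ p₁ᵢp₂ᵢ = 0.013661 + 0.138662 + 0.031730 + 0.054613 + 0.000118 = 0.238784
Σp_1ᵢ² = 0.1765² + 0.2353² + 0.3333² + 0.2353² + 0.0196² = 0.031152 + 0.055366 + 0.111089 + 0.055366 + 0.000384 = 0.253357
Σp_2ᵢ² = 0.0774² + 0.5893² + 0.0952² + 0.2321² + 0.0060² = 0.005991 + 0.347274 + 0.009063 + 0.053870 + 0.000036 = 0.416234
O = 0.238784 / √(0.253357 × 0.416234) = 0.238784 / 0.3247396 = 0.7353

0.74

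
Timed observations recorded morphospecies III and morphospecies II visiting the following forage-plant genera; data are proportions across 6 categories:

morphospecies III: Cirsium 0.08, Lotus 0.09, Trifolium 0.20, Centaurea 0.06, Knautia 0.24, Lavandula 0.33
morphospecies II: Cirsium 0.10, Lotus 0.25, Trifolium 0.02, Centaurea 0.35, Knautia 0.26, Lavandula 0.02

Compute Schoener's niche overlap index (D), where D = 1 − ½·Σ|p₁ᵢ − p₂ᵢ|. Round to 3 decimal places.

0.510

Σ|p₁ᵢ − p₂ᵢ| = 0.02 + 0.16 + 0.18 + 0.29 + 0.02 + 0.31 = 0.98
D = 1 − ½ × 0.98 = 1 − 0.490 = 0.51000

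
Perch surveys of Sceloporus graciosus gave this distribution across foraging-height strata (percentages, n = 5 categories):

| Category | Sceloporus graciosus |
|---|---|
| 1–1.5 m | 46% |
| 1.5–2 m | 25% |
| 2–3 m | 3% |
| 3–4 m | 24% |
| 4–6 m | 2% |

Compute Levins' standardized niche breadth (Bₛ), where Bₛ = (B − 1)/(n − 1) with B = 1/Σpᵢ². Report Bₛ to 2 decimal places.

Convert percentages to proportions (divide by 100).
Σpᵢ² = 0.46² + 0.25² + 0.03² + 0.24² + 0.02² = 0.2116 + 0.0625 + 0.0009 + 0.0576 + 0.0004 = 0.3330
B = 1 / 0.3330 = 3.0030
Bₛ = (B − 1)/(n − 1) = (3.0030 − 1)/(5 − 1) = 2.0030/4 = 0.5008

0.50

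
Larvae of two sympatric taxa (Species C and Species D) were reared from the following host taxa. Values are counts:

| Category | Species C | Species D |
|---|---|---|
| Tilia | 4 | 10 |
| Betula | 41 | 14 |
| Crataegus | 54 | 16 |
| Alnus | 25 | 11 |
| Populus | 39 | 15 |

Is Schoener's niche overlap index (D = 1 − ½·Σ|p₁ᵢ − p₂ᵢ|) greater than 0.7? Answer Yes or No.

Proportions for Species C (n=163): 4/163=0.0245, 41/163=0.2515, 54/163=0.3313, 25/163=0.1534, 39/163=0.2393
Proportions for Species D (n=66): 10/66=0.1515, 14/66=0.2121, 16/66=0.2424, 11/66=0.1667, 15/66=0.2273
Σ|p₁ᵢ − p₂ᵢ| = 0.1270 + 0.0394 + 0.0889 + 0.0133 + 0.0120 = 0.2806
D = 1 − ½ × 0.2806 = 1 − 0.14030 = 0.85970
D = 0.85970 > 0.7 → Yes.

Yes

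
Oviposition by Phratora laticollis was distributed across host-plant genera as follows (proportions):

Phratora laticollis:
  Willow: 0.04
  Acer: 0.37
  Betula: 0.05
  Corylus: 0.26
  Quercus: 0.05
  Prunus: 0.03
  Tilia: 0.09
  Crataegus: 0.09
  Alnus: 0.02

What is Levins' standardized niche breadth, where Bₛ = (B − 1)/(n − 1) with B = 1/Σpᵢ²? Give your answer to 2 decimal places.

Σpᵢ² = 0.04² + 0.37² + 0.05² + 0.26² + 0.05² + 0.03² + 0.09² + 0.09² + 0.02² = 0.0016 + 0.1369 + 0.0025 + 0.0676 + 0.0025 + 0.0009 + 0.0081 + 0.0081 + 0.0004 = 0.2286
B = 1 / 0.2286 = 4.3745
Bₛ = (B − 1)/(n − 1) = (4.3745 − 1)/(9 − 1) = 3.3745/8 = 0.4218

0.42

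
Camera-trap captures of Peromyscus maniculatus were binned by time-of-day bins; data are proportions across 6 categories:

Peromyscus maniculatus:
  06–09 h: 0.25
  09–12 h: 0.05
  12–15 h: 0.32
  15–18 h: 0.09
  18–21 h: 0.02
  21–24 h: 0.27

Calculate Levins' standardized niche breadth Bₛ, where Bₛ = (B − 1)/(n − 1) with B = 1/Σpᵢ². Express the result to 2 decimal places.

Σpᵢ² = 0.25² + 0.05² + 0.32² + 0.09² + 0.02² + 0.27² = 0.0625 + 0.0025 + 0.1024 + 0.0081 + 0.0004 + 0.0729 = 0.2488
B = 1 / 0.2488 = 4.0193
Bₛ = (B − 1)/(n − 1) = (4.0193 − 1)/(6 − 1) = 3.0193/5 = 0.6039

0.60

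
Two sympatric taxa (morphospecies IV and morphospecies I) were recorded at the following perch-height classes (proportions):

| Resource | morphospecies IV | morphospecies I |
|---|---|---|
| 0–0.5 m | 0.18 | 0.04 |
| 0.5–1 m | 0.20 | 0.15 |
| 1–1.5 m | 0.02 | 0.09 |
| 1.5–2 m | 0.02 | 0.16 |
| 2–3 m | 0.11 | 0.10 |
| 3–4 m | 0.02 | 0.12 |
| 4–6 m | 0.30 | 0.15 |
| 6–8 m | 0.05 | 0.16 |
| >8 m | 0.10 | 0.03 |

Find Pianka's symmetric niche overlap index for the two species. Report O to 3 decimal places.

0.710

Σ p₁ᵢp₂ᵢ = 0.0072 + 0.0300 + 0.0018 + 0.0032 + 0.0110 + 0.0024 + 0.0450 + 0.0080 + 0.0030 = 0.1116
Σp_1ᵢ² = 0.18² + 0.20² + 0.02² + 0.02² + 0.11² + 0.02² + 0.30² + 0.05² + 0.10² = 0.0324 + 0.0400 + 0.0004 + 0.0004 + 0.0121 + 0.0004 + 0.0900 + 0.0025 + 0.0100 = 0.1882
Σp_2ᵢ² = 0.04² + 0.15² + 0.09² + 0.16² + 0.10² + 0.12² + 0.15² + 0.16² + 0.03² = 0.0016 + 0.0225 + 0.0081 + 0.0256 + 0.0100 + 0.0144 + 0.0225 + 0.0256 + 0.0009 = 0.1312
O = 0.1116 / √(0.1882 × 0.1312) = 0.1116 / 0.157136 = 0.71021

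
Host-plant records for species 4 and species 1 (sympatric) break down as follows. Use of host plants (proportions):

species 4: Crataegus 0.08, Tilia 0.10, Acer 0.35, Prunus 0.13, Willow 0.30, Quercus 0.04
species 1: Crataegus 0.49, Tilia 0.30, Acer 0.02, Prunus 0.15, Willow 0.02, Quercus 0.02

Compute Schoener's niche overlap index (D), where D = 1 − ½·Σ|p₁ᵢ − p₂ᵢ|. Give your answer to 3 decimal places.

Σ|p₁ᵢ − p₂ᵢ| = 0.41 + 0.20 + 0.33 + 0.02 + 0.28 + 0.02 = 1.26
D = 1 − ½ × 1.26 = 1 − 0.630 = 0.37000

0.370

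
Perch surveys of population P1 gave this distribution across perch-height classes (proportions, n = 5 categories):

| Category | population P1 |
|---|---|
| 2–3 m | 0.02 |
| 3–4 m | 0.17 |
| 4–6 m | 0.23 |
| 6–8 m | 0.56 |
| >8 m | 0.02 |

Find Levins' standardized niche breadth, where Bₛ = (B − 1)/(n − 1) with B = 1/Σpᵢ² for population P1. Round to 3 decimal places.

Σpᵢ² = 0.02² + 0.17² + 0.23² + 0.56² + 0.02² = 0.0004 + 0.0289 + 0.0529 + 0.3136 + 0.0004 = 0.3962
B = 1 / 0.3962 = 2.52398
Bₛ = (B − 1)/(n − 1) = (2.52398 − 1)/(5 − 1) = 1.52398/4 = 0.38100

0.381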